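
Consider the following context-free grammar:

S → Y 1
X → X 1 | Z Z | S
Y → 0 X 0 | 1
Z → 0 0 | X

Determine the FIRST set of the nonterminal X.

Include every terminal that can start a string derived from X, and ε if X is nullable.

We compute FIRST(X) using the standard algorithm.
FIRST(S) = {0, 1}
FIRST(X) = {0, 1}
FIRST(Y) = {0, 1}
FIRST(Z) = {0, 1}
Therefore, FIRST(X) = {0, 1}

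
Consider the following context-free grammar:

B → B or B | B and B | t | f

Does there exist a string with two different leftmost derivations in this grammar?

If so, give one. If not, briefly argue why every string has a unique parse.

Yes - the string 't or t and f or f' has two distinct leftmost derivations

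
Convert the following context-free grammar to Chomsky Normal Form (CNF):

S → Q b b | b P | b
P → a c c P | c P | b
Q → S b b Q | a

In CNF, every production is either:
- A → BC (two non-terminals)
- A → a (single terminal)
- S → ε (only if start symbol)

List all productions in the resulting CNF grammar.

TB → b; S → b; TA → a; TC → c; P → b; Q → a; S → Q X0; X0 → TB TB; S → TB P; P → TA X1; X1 → TC X2; X2 → TC P; P → TC P; Q → S X3; X3 → TB X4; X4 → TB Q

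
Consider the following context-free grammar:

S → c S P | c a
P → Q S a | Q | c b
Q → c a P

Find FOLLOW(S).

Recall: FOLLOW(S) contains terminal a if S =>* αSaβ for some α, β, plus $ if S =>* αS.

We compute FOLLOW(S) using the standard algorithm.
FOLLOW(S) starts with {$}.
FIRST(P) = {c}
FIRST(Q) = {c}
FIRST(S) = {c}
FOLLOW(P) = {$, a, c}
FOLLOW(Q) = {$, a, c}
FOLLOW(S) = {$, a, c}
Therefore, FOLLOW(S) = {$, a, c}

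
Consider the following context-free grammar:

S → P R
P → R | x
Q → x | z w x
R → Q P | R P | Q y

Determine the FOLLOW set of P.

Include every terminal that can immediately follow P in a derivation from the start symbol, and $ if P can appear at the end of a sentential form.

We compute FOLLOW(P) using the standard algorithm.
FOLLOW(S) starts with {$}.
FIRST(P) = {x, z}
FIRST(Q) = {x, z}
FIRST(R) = {x, z}
FIRST(S) = {x, z}
FOLLOW(P) = {$, x, z}
FOLLOW(Q) = {x, y, z}
FOLLOW(R) = {$, x, z}
FOLLOW(S) = {$}
Therefore, FOLLOW(P) = {$, x, z}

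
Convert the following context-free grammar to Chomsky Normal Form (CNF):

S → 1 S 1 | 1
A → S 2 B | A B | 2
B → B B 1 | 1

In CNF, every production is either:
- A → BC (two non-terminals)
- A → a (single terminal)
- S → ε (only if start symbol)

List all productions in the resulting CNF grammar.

T1 → 1; S → 1; T2 → 2; A → 2; B → 1; S → T1 X0; X0 → S T1; A → S X1; X1 → T2 B; A → A B; B → B X2; X2 → B T1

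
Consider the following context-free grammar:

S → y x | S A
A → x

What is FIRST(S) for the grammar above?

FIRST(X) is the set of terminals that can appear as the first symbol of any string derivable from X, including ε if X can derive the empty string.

We compute FIRST(S) using the standard algorithm.
FIRST(A) = {x}
FIRST(S) = {y}
Therefore, FIRST(S) = {y}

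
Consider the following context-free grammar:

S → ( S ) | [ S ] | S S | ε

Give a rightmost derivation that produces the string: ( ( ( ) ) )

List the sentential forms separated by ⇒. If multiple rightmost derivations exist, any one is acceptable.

S ⇒ ( S ) ⇒ ( ( S ) ) ⇒ ( ( ( S ) ) ) ⇒ ( ( ( ) ) )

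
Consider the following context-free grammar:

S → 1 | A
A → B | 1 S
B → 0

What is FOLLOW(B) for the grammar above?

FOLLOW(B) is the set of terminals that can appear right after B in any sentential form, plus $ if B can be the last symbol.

We compute FOLLOW(B) using the standard algorithm.
FOLLOW(S) starts with {$}.
FIRST(A) = {0, 1}
FIRST(B) = {0}
FIRST(S) = {0, 1}
FOLLOW(A) = {$}
FOLLOW(B) = {$}
FOLLOW(S) = {$}
Therefore, FOLLOW(B) = {$}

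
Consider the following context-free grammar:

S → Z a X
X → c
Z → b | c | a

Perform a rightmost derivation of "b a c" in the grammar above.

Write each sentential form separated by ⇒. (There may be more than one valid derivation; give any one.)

S ⇒ Z a X ⇒ Z a c ⇒ b a c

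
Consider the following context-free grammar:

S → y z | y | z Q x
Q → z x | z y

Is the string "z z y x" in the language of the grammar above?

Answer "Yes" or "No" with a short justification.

Yes - a valid derivation exists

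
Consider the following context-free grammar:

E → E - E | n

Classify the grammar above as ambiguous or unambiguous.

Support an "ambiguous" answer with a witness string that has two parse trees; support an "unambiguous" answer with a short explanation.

Ambiguous - the string 'n - n - n - n - n' has two distinct parse trees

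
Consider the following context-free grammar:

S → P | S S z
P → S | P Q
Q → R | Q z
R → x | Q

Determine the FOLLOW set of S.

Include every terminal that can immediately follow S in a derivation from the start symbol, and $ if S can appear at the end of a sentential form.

We compute FOLLOW(S) using the standard algorithm.
FOLLOW(S) starts with {$}.
FIRST(P) = {}
FIRST(Q) = {x}
FIRST(R) = {x}
FIRST(S) = {}
FOLLOW(P) = {$, x, z}
FOLLOW(Q) = {$, x, z}
FOLLOW(R) = {$, x, z}
FOLLOW(S) = {$, x, z}
Therefore, FOLLOW(S) = {$, x, z}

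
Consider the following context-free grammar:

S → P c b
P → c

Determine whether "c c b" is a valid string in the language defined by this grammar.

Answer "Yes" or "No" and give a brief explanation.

Yes - a valid derivation exists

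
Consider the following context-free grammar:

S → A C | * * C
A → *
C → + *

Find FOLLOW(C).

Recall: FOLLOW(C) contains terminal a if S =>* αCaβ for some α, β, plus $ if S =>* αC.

We compute FOLLOW(C) using the standard algorithm.
FOLLOW(S) starts with {$}.
FIRST(A) = {*}
FIRST(C) = {+}
FIRST(S) = {*}
FOLLOW(A) = {+}
FOLLOW(C) = {$}
FOLLOW(S) = {$}
Therefore, FOLLOW(C) = {$}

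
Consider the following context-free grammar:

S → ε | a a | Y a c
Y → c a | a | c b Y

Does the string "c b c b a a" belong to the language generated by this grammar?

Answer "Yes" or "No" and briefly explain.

No - no valid derivation exists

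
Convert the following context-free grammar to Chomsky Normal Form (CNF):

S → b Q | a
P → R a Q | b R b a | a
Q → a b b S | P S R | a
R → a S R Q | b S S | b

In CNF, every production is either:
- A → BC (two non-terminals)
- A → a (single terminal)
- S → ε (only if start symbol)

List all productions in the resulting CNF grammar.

TB → b; S → a; TA → a; P → a; Q → a; R → b; S → TB Q; P → R X0; X0 → TA Q; P → TB X1; X1 → R X2; X2 → TB TA; Q → TA X3; X3 → TB X4; X4 → TB S; Q → P X5; X5 → S R; R → TA X6; X6 → S X7; X7 → R Q; R → TB X8; X8 → S S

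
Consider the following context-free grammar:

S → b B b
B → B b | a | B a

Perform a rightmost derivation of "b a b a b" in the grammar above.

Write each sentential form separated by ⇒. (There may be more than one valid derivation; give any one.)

S ⇒ b B b ⇒ b B a b ⇒ b B b a b ⇒ b a b a b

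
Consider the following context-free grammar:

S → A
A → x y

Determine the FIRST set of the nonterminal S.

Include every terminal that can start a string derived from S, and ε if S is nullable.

We compute FIRST(S) using the standard algorithm.
FIRST(A) = {x}
FIRST(S) = {x}
Therefore, FIRST(S) = {x}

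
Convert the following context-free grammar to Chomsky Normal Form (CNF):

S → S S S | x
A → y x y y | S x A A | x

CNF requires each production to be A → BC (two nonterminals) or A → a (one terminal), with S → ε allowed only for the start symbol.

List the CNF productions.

S → x; TY → y; TX → x; A → x; S → S X0; X0 → S S; A → TY X1; X1 → TX X2; X2 → TY TY; A → S X3; X3 → TX X4; X4 → A A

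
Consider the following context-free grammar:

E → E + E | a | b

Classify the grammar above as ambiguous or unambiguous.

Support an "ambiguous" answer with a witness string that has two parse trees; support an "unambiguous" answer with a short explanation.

Ambiguous - the string 'a + b + a + b + a + b' has two distinct parse trees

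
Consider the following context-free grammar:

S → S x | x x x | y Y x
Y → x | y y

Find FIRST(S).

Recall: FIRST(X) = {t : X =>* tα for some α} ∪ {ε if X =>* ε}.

We compute FIRST(S) using the standard algorithm.
FIRST(S) = {x, y}
FIRST(Y) = {x, y}
Therefore, FIRST(S) = {x, y}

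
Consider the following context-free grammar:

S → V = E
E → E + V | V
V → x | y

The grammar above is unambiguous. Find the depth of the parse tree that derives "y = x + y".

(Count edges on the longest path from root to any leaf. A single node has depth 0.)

4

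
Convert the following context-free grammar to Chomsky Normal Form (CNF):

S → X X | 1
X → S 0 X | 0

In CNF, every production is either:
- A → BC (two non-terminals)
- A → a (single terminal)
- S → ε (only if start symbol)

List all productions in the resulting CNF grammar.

S → 1; T0 → 0; X → 0; S → X X; X → S X0; X0 → T0 X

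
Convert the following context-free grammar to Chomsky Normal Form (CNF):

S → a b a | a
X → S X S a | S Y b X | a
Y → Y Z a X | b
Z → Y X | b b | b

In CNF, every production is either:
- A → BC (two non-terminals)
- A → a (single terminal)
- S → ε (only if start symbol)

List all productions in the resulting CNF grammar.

TA → a; TB → b; S → a; X → a; Y → b; Z → b; S → TA X0; X0 → TB TA; X → S X1; X1 → X X2; X2 → S TA; X → S X3; X3 → Y X4; X4 → TB X; Y → Y X5; X5 → Z X6; X6 → TA X; Z → Y X; Z → TB TB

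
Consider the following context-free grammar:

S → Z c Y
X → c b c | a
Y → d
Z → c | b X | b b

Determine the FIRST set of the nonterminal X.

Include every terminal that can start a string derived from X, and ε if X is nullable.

We compute FIRST(X) using the standard algorithm.
FIRST(S) = {b, c}
FIRST(X) = {a, c}
FIRST(Y) = {d}
FIRST(Z) = {b, c}
Therefore, FIRST(X) = {a, c}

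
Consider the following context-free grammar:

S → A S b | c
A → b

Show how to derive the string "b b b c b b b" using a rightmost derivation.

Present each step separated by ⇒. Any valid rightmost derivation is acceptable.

S ⇒ A S b ⇒ A A S b b ⇒ A A A S b b b ⇒ A A A c b b b ⇒ A A b c b b b ⇒ A b b c b b b ⇒ b b b c b b b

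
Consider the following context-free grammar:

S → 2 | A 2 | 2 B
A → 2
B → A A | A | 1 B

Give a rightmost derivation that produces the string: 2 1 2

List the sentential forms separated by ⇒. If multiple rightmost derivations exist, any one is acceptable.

S ⇒ 2 B ⇒ 2 1 B ⇒ 2 1 A ⇒ 2 1 2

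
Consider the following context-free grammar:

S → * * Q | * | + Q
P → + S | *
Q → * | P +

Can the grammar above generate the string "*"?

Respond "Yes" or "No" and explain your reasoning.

Yes - a valid derivation exists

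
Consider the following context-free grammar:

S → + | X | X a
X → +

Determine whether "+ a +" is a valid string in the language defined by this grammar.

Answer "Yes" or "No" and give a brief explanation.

No - no valid derivation exists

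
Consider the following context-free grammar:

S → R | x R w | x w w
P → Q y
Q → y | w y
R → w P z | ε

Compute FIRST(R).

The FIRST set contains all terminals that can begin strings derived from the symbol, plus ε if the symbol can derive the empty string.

We compute FIRST(R) using the standard algorithm.
FIRST(P) = {w, y}
FIRST(Q) = {w, y}
FIRST(R) = {w, ε}
FIRST(S) = {w, x, ε}
Therefore, FIRST(R) = {w, ε}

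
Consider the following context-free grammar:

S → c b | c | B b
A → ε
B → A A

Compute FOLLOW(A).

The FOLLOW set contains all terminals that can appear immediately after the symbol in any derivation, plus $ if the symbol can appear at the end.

We compute FOLLOW(A) using the standard algorithm.
FOLLOW(S) starts with {$}.
FIRST(A) = {ε}
FIRST(B) = {ε}
FIRST(S) = {b, c}
FOLLOW(A) = {b}
FOLLOW(B) = {b}
FOLLOW(S) = {$}
Therefore, FOLLOW(A) = {b}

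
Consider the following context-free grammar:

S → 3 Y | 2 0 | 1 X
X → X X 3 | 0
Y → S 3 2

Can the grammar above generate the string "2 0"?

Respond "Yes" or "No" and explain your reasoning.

Yes - a valid derivation exists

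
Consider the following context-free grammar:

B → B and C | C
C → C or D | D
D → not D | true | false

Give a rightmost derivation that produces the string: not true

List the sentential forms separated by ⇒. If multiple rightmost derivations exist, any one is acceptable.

B ⇒ C ⇒ D ⇒ not D ⇒ not true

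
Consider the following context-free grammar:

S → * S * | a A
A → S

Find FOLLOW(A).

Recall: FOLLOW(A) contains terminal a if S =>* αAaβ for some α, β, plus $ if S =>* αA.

We compute FOLLOW(A) using the standard algorithm.
FOLLOW(S) starts with {$}.
FIRST(A) = {*, a}
FIRST(S) = {*, a}
FOLLOW(A) = {$, *}
FOLLOW(S) = {$, *}
Therefore, FOLLOW(A) = {$, *}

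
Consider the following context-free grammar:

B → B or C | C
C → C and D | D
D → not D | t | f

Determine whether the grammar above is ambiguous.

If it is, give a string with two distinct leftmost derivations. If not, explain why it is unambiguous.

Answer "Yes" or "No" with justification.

No - the grammar is unambiguous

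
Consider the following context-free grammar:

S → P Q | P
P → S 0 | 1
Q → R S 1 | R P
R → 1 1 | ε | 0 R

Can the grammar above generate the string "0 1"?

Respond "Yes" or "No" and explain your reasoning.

No - no valid derivation exists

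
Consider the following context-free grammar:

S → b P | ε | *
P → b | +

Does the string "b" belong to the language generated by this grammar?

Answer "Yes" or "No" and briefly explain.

No - no valid derivation exists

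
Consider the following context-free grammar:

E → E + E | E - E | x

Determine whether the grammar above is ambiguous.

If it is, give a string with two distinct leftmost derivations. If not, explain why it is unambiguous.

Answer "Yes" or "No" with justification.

Yes - the string 'x - x - x - x - x' has two distinct leftmost derivations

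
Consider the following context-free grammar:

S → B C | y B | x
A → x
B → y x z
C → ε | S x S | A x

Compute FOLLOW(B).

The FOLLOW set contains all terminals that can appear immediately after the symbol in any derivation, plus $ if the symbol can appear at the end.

We compute FOLLOW(B) using the standard algorithm.
FOLLOW(S) starts with {$}.
FIRST(A) = {x}
FIRST(B) = {y}
FIRST(C) = {x, y, ε}
FIRST(S) = {x, y}
FOLLOW(A) = {x}
FOLLOW(B) = {$, x, y}
FOLLOW(C) = {$, x}
FOLLOW(S) = {$, x}
Therefore, FOLLOW(B) = {$, x, y}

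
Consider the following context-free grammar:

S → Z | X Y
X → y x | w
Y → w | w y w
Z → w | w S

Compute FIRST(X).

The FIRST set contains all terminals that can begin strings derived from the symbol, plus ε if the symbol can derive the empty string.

We compute FIRST(X) using the standard algorithm.
FIRST(S) = {w, y}
FIRST(X) = {w, y}
FIRST(Y) = {w}
FIRST(Z) = {w}
Therefore, FIRST(X) = {w, y}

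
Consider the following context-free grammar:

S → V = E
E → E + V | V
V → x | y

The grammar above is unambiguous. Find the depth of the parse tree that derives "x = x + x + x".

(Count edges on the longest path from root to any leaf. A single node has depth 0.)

5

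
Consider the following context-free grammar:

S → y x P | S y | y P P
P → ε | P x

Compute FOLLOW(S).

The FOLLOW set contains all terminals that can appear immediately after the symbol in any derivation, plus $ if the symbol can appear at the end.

We compute FOLLOW(S) using the standard algorithm.
FOLLOW(S) starts with {$}.
FIRST(P) = {x, ε}
FIRST(S) = {y}
FOLLOW(P) = {$, x, y}
FOLLOW(S) = {$, y}
Therefore, FOLLOW(S) = {$, y}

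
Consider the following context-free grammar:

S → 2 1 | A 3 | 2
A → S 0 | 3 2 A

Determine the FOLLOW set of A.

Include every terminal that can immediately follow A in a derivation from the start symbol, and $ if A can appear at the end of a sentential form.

We compute FOLLOW(A) using the standard algorithm.
FOLLOW(S) starts with {$}.
FIRST(A) = {2, 3}
FIRST(S) = {2, 3}
FOLLOW(A) = {3}
FOLLOW(S) = {$, 0}
Therefore, FOLLOW(A) = {3}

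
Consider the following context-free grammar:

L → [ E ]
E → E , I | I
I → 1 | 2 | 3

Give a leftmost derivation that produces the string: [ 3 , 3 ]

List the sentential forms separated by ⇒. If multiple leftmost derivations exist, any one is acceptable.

L ⇒ [ E ] ⇒ [ E , I ] ⇒ [ I , I ] ⇒ [ 3 , I ] ⇒ [ 3 , 3 ]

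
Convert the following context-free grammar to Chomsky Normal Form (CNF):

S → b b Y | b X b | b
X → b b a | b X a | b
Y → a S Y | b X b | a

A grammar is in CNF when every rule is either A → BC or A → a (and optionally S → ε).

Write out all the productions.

TB → b; S → b; TA → a; X → b; Y → a; S → TB X0; X0 → TB Y; S → TB X1; X1 → X TB; X → TB X2; X2 → TB TA; X → TB X3; X3 → X TA; Y → TA X4; X4 → S Y; Y → TB X5; X5 → X TB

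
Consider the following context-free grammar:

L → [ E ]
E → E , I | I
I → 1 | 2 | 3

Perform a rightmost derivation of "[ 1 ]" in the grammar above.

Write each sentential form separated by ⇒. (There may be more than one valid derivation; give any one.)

L ⇒ [ E ] ⇒ [ I ] ⇒ [ 1 ]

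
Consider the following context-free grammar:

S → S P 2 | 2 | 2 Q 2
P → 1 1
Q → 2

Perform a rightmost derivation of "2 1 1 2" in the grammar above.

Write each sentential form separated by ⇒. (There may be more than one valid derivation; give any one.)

S ⇒ S P 2 ⇒ S 1 1 2 ⇒ 2 1 1 2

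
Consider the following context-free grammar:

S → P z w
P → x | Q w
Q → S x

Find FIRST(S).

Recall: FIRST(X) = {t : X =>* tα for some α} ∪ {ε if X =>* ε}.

We compute FIRST(S) using the standard algorithm.
FIRST(P) = {x}
FIRST(Q) = {x}
FIRST(S) = {x}
Therefore, FIRST(S) = {x}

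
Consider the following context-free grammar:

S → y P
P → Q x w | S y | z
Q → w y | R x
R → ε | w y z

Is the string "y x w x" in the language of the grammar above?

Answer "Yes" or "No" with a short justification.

No - no valid derivation exists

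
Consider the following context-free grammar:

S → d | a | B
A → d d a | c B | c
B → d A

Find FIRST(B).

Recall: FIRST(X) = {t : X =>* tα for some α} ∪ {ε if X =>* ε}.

We compute FIRST(B) using the standard algorithm.
FIRST(A) = {c, d}
FIRST(B) = {d}
FIRST(S) = {a, d}
Therefore, FIRST(B) = {d}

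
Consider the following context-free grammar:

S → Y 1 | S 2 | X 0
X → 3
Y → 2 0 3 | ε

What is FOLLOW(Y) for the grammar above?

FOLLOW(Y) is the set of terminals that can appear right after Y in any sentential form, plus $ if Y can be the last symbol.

We compute FOLLOW(Y) using the standard algorithm.
FOLLOW(S) starts with {$}.
FIRST(S) = {1, 2, 3}
FIRST(X) = {3}
FIRST(Y) = {2, ε}
FOLLOW(S) = {$, 2}
FOLLOW(X) = {0}
FOLLOW(Y) = {1}
Therefore, FOLLOW(Y) = {1}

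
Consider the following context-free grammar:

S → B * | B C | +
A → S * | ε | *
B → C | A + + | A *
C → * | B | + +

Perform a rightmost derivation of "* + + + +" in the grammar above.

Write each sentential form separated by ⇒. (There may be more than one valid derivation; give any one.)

S ⇒ B C ⇒ B + + ⇒ A + + + + ⇒ * + + + +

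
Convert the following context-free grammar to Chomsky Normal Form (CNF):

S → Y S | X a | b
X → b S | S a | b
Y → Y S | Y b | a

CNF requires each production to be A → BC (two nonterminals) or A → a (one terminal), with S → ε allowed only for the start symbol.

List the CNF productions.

TA → a; S → b; TB → b; X → b; Y → a; S → Y S; S → X TA; X → TB S; X → S TA; Y → Y S; Y → Y TB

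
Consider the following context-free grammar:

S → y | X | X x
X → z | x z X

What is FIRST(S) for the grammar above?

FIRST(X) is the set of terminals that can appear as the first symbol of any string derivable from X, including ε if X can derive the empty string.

We compute FIRST(S) using the standard algorithm.
FIRST(S) = {x, y, z}
FIRST(X) = {x, z}
Therefore, FIRST(S) = {x, y, z}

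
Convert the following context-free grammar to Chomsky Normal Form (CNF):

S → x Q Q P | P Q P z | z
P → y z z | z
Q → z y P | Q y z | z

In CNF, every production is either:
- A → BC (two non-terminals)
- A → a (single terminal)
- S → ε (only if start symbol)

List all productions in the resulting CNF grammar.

TX → x; TZ → z; S → z; TY → y; P → z; Q → z; S → TX X0; X0 → Q X1; X1 → Q P; S → P X2; X2 → Q X3; X3 → P TZ; P → TY X4; X4 → TZ TZ; Q → TZ X5; X5 → TY P; Q → Q X6; X6 → TY TZ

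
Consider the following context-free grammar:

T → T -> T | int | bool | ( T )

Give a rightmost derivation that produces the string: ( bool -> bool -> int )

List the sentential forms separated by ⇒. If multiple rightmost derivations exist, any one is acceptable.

T ⇒ ( T ) ⇒ ( T -> T ) ⇒ ( T -> T -> T ) ⇒ ( T -> T -> int ) ⇒ ( T -> bool -> int ) ⇒ ( bool -> bool -> int )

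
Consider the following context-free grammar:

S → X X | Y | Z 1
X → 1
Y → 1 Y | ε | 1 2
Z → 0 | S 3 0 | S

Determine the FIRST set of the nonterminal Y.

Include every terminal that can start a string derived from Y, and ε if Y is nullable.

We compute FIRST(Y) using the standard algorithm.
FIRST(S) = {0, 1, 3, ε}
FIRST(X) = {1}
FIRST(Y) = {1, ε}
FIRST(Z) = {0, 1, 3, ε}
Therefore, FIRST(Y) = {1, ε}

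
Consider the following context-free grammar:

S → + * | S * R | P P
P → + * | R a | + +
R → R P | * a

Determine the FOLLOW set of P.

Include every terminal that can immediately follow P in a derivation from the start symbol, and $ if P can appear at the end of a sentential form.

We compute FOLLOW(P) using the standard algorithm.
FOLLOW(S) starts with {$}.
FIRST(P) = {*, +}
FIRST(R) = {*}
FIRST(S) = {*, +}
FOLLOW(P) = {$, *, +, a}
FOLLOW(R) = {$, *, +, a}
FOLLOW(S) = {$, *}
Therefore, FOLLOW(P) = {$, *, +, a}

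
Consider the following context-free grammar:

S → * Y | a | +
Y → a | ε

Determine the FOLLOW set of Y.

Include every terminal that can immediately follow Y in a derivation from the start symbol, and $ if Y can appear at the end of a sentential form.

We compute FOLLOW(Y) using the standard algorithm.
FOLLOW(S) starts with {$}.
FIRST(S) = {*, +, a}
FIRST(Y) = {a, ε}
FOLLOW(S) = {$}
FOLLOW(Y) = {$}
Therefore, FOLLOW(Y) = {$}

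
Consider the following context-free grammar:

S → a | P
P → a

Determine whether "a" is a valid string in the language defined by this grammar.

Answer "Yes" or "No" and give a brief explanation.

Yes - a valid derivation exists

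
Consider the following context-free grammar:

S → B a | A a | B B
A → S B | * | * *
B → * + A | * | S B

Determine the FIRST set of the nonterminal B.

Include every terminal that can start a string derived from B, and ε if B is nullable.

We compute FIRST(B) using the standard algorithm.
FIRST(A) = {*}
FIRST(B) = {*}
FIRST(S) = {*}
Therefore, FIRST(B) = {*}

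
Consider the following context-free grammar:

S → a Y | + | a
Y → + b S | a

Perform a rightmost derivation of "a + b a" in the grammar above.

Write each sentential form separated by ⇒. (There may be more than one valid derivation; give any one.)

S ⇒ a Y ⇒ a + b S ⇒ a + b a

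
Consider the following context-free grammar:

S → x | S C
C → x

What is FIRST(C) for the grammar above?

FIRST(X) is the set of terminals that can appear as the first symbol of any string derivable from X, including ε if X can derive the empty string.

We compute FIRST(C) using the standard algorithm.
FIRST(C) = {x}
FIRST(S) = {x}
Therefore, FIRST(C) = {x}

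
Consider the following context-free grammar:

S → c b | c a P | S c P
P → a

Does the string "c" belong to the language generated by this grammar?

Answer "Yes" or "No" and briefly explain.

No - no valid derivation exists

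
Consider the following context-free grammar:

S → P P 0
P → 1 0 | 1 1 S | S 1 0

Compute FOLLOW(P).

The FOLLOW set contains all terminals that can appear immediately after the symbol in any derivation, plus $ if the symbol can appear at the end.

We compute FOLLOW(P) using the standard algorithm.
FOLLOW(S) starts with {$}.
FIRST(P) = {1}
FIRST(S) = {1}
FOLLOW(P) = {0, 1}
FOLLOW(S) = {$, 0, 1}
Therefore, FOLLOW(P) = {0, 1}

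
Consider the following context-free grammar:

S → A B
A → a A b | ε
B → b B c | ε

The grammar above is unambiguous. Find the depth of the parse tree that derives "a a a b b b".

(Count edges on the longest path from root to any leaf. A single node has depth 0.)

5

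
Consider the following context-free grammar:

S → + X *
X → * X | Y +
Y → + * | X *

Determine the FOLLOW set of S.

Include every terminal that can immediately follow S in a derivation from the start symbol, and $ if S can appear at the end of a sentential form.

We compute FOLLOW(S) using the standard algorithm.
FOLLOW(S) starts with {$}.
FIRST(S) = {+}
FIRST(X) = {*, +}
FIRST(Y) = {*, +}
FOLLOW(S) = {$}
FOLLOW(X) = {*}
FOLLOW(Y) = {+}
Therefore, FOLLOW(S) = {$}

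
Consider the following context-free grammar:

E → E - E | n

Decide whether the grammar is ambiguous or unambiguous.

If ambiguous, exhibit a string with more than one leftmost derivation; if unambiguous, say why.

Ambiguous - the string 'n - n - n - n' has two distinct leftmost derivations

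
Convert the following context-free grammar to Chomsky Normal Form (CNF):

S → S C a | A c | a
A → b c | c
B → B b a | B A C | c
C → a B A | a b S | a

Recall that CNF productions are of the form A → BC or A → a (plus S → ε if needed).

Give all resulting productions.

TA → a; TC → c; S → a; TB → b; A → c; B → c; C → a; S → S X0; X0 → C TA; S → A TC; A → TB TC; B → B X1; X1 → TB TA; B → B X2; X2 → A C; C → TA X3; X3 → B A; C → TA X4; X4 → TB S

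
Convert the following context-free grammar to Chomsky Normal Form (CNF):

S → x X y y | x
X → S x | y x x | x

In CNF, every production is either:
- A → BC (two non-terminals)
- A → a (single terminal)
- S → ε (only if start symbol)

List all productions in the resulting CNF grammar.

TX → x; TY → y; S → x; X → x; S → TX X0; X0 → X X1; X1 → TY TY; X → S TX; X → TY X2; X2 → TX TX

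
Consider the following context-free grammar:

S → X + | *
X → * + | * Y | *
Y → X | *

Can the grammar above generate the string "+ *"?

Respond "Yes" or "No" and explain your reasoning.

No - no valid derivation exists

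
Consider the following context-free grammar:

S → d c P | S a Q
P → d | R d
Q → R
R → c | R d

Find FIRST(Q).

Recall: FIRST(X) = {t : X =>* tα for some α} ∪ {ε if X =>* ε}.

We compute FIRST(Q) using the standard algorithm.
FIRST(P) = {c, d}
FIRST(Q) = {c}
FIRST(R) = {c}
FIRST(S) = {d}
Therefore, FIRST(Q) = {c}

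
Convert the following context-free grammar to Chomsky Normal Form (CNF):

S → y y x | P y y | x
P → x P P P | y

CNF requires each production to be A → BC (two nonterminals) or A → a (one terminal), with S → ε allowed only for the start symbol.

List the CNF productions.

TY → y; TX → x; S → x; P → y; S → TY X0; X0 → TY TX; S → P X1; X1 → TY TY; P → TX X2; X2 → P X3; X3 → P P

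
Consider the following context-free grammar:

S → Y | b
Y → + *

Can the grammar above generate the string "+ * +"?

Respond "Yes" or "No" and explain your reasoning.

No - no valid derivation exists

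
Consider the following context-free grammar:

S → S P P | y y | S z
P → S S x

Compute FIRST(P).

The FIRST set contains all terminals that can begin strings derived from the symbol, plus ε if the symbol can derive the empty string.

We compute FIRST(P) using the standard algorithm.
FIRST(P) = {y}
FIRST(S) = {y}
Therefore, FIRST(P) = {y}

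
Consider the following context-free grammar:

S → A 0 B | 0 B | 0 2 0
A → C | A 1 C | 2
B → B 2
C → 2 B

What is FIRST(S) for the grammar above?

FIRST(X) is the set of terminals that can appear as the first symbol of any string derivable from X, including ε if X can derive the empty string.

We compute FIRST(S) using the standard algorithm.
FIRST(A) = {2}
FIRST(B) = {}
FIRST(C) = {2}
FIRST(S) = {0, 2}
Therefore, FIRST(S) = {0, 2}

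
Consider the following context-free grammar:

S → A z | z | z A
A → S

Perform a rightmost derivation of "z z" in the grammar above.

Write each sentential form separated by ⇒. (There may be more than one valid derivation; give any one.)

S ⇒ A z ⇒ S z ⇒ z z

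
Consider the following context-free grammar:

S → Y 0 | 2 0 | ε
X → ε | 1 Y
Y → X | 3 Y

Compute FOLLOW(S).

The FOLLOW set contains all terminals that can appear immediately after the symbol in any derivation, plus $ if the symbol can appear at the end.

We compute FOLLOW(S) using the standard algorithm.
FOLLOW(S) starts with {$}.
FIRST(S) = {0, 1, 2, 3, ε}
FIRST(X) = {1, ε}
FIRST(Y) = {1, 3, ε}
FOLLOW(S) = {$}
FOLLOW(X) = {0}
FOLLOW(Y) = {0}
Therefore, FOLLOW(S) = {$}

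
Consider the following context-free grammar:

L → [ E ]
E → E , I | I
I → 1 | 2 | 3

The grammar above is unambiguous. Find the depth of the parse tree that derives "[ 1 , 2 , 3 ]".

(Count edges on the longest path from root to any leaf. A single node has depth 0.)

5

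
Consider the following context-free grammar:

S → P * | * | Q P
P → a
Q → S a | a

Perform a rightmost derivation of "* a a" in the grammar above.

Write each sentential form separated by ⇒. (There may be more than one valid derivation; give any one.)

S ⇒ Q P ⇒ Q a ⇒ S a a ⇒ * a a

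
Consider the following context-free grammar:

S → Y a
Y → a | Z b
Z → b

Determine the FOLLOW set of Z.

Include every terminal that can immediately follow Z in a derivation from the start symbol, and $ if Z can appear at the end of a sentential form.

We compute FOLLOW(Z) using the standard algorithm.
FOLLOW(S) starts with {$}.
FIRST(S) = {a, b}
FIRST(Y) = {a, b}
FIRST(Z) = {b}
FOLLOW(S) = {$}
FOLLOW(Y) = {a}
FOLLOW(Z) = {b}
Therefore, FOLLOW(Z) = {b}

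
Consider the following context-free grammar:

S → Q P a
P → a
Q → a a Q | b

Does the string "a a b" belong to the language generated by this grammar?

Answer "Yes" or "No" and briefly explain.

No - no valid derivation exists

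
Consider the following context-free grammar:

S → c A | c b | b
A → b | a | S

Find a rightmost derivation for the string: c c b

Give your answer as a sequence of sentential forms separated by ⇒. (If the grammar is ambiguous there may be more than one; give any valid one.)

S ⇒ c A ⇒ c S ⇒ c c b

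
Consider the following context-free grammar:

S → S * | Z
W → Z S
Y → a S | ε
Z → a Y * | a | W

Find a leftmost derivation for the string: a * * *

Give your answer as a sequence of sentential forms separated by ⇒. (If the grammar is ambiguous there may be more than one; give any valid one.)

S ⇒ S * ⇒ S * * ⇒ S * * * ⇒ Z * * * ⇒ a * * *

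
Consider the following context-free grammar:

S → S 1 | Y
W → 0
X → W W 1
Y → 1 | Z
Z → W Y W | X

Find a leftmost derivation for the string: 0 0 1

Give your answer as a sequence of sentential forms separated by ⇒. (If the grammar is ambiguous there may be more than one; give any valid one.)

S ⇒ Y ⇒ Z ⇒ X ⇒ W W 1 ⇒ 0 W 1 ⇒ 0 0 1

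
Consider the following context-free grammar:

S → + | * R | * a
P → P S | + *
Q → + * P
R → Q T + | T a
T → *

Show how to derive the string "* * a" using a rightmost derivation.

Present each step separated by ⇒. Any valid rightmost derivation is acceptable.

S ⇒ * R ⇒ * T a ⇒ * * a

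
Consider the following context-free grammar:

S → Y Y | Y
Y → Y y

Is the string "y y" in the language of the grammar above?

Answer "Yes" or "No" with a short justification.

No - no valid derivation exists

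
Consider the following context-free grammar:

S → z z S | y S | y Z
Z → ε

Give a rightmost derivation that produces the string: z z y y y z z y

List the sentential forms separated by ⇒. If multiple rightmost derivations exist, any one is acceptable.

S ⇒ z z S ⇒ z z y S ⇒ z z y y S ⇒ z z y y y S ⇒ z z y y y z z S ⇒ z z y y y z z y Z ⇒ z z y y y z z y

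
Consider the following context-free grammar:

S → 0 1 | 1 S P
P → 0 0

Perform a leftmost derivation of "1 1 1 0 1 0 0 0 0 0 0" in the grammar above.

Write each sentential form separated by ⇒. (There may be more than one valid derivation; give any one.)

S ⇒ 1 S P ⇒ 1 1 S P P ⇒ 1 1 1 S P P P ⇒ 1 1 1 0 1 P P P ⇒ 1 1 1 0 1 0 0 P P ⇒ 1 1 1 0 1 0 0 0 0 P ⇒ 1 1 1 0 1 0 0 0 0 0 0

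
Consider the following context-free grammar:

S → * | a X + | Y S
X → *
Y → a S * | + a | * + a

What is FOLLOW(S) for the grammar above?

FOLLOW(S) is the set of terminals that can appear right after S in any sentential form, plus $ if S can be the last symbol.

We compute FOLLOW(S) using the standard algorithm.
FOLLOW(S) starts with {$}.
FIRST(S) = {*, +, a}
FIRST(X) = {*}
FIRST(Y) = {*, +, a}
FOLLOW(S) = {$, *}
FOLLOW(X) = {+}
FOLLOW(Y) = {*, +, a}
Therefore, FOLLOW(S) = {$, *}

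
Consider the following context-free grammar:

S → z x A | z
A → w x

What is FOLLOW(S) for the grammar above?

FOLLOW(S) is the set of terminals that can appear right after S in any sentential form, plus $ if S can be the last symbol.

We compute FOLLOW(S) using the standard algorithm.
FOLLOW(S) starts with {$}.
FIRST(A) = {w}
FIRST(S) = {z}
FOLLOW(A) = {$}
FOLLOW(S) = {$}
Therefore, FOLLOW(S) = {$}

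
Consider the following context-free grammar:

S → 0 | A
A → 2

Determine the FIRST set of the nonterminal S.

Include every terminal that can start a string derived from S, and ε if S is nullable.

We compute FIRST(S) using the standard algorithm.
FIRST(A) = {2}
FIRST(S) = {0, 2}
Therefore, FIRST(S) = {0, 2}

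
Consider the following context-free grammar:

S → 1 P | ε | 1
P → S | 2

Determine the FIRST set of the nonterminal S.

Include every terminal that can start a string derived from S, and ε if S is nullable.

We compute FIRST(S) using the standard algorithm.
FIRST(P) = {1, 2, ε}
FIRST(S) = {1, ε}
Therefore, FIRST(S) = {1, ε}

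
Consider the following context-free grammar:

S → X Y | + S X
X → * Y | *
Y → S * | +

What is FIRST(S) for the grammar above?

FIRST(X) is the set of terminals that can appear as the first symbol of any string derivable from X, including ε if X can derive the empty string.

We compute FIRST(S) using the standard algorithm.
FIRST(S) = {*, +}
FIRST(X) = {*}
FIRST(Y) = {*, +}
Therefore, FIRST(S) = {*, +}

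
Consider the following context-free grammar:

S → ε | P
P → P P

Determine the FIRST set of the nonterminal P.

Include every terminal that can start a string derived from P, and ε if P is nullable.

We compute FIRST(P) using the standard algorithm.
FIRST(P) = {}
FIRST(S) = {ε}
Therefore, FIRST(P) = {}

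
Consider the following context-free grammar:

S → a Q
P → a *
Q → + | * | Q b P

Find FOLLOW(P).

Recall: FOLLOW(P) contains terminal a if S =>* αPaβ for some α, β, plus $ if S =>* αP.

We compute FOLLOW(P) using the standard algorithm.
FOLLOW(S) starts with {$}.
FIRST(P) = {a}
FIRST(Q) = {*, +}
FIRST(S) = {a}
FOLLOW(P) = {$, b}
FOLLOW(Q) = {$, b}
FOLLOW(S) = {$}
Therefore, FOLLOW(P) = {$, b}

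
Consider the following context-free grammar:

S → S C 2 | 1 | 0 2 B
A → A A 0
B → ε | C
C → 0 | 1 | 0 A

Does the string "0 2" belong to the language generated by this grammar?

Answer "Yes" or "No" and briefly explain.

Yes - a valid derivation exists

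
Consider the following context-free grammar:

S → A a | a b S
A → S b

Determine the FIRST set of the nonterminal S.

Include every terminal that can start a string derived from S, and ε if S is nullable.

We compute FIRST(S) using the standard algorithm.
FIRST(A) = {a}
FIRST(S) = {a}
Therefore, FIRST(S) = {a}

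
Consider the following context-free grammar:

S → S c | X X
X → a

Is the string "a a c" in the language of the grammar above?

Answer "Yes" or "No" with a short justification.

Yes - a valid derivation exists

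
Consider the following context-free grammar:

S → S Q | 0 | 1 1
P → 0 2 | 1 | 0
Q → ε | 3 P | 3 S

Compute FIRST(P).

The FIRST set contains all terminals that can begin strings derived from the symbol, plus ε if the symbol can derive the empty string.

We compute FIRST(P) using the standard algorithm.
FIRST(P) = {0, 1}
FIRST(Q) = {3, ε}
FIRST(S) = {0, 1}
Therefore, FIRST(P) = {0, 1}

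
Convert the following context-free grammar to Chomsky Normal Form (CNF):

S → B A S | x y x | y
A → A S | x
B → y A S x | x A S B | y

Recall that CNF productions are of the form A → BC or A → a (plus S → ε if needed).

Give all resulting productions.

TX → x; TY → y; S → y; A → x; B → y; S → B X0; X0 → A S; S → TX X1; X1 → TY TX; A → A S; B → TY X2; X2 → A X3; X3 → S TX; B → TX X4; X4 → A X5; X5 → S B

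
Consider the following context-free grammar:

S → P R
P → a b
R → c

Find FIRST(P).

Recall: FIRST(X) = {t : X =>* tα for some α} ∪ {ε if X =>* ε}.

We compute FIRST(P) using the standard algorithm.
FIRST(P) = {a}
FIRST(R) = {c}
FIRST(S) = {a}
Therefore, FIRST(P) = {a}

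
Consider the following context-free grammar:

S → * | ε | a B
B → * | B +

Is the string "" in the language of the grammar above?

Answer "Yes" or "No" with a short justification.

Yes - a valid derivation exists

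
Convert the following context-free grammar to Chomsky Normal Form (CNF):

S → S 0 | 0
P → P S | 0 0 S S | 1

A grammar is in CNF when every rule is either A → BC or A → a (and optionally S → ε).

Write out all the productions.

T0 → 0; S → 0; P → 1; S → S T0; P → P S; P → T0 X0; X0 → T0 X1; X1 → S S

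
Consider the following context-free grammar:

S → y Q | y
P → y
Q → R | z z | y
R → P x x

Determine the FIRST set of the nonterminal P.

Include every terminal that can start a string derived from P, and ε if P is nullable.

We compute FIRST(P) using the standard algorithm.
FIRST(P) = {y}
FIRST(Q) = {y, z}
FIRST(R) = {y}
FIRST(S) = {y}
Therefore, FIRST(P) = {y}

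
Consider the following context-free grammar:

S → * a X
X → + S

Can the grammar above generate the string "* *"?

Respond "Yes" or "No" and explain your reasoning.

No - no valid derivation exists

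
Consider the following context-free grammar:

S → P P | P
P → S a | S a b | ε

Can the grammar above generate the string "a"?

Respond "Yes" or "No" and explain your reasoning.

Yes - a valid derivation exists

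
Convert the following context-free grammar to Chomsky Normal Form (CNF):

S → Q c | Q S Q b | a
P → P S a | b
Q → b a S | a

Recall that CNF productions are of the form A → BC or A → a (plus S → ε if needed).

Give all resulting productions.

TC → c; TB → b; S → a; TA → a; P → b; Q → a; S → Q TC; S → Q X0; X0 → S X1; X1 → Q TB; P → P X2; X2 → S TA; Q → TB X3; X3 → TA S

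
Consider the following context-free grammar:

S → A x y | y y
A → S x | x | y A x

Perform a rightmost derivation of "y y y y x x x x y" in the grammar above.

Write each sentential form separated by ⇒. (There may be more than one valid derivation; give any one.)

S ⇒ A x y ⇒ y A x x y ⇒ y y A x x x y ⇒ y y S x x x x y ⇒ y y y y x x x x y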